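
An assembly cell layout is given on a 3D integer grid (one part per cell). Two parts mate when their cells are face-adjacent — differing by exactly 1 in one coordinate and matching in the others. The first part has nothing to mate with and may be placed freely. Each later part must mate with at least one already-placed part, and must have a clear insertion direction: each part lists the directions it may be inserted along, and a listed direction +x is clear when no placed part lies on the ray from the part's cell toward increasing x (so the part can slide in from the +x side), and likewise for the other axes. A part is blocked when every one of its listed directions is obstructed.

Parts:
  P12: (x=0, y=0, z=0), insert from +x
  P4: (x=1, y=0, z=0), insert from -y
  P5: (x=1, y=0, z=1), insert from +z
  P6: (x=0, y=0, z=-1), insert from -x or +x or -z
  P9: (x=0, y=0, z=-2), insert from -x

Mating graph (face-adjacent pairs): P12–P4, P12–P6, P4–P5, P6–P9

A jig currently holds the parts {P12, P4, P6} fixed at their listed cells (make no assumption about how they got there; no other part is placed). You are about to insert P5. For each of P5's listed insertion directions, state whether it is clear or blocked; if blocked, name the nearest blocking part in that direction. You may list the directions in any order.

+z: clear

+z: ray from P5(1, 0, 1) has no placed part ⇒ clear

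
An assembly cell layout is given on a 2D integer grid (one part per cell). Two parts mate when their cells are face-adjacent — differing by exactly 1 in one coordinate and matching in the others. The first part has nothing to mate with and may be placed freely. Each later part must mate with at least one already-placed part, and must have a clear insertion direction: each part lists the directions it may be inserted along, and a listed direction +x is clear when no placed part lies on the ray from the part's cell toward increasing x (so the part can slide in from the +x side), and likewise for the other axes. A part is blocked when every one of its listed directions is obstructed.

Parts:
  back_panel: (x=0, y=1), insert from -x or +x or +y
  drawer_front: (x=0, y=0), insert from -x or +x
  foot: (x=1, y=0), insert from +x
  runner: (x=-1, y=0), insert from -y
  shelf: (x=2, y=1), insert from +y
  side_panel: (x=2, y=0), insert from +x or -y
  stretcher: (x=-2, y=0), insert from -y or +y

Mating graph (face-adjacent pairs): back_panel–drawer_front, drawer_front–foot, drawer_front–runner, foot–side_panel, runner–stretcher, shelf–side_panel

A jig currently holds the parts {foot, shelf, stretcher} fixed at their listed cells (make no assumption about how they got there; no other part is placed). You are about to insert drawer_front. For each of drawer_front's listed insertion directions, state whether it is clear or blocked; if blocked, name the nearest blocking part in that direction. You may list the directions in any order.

+x: blocked by foot; -x: blocked by stretcher

-x: nearest on ray is stretcher@(-2, 0) ⇒ blocked
+x: nearest on ray is foot@(1, 0) ⇒ blocked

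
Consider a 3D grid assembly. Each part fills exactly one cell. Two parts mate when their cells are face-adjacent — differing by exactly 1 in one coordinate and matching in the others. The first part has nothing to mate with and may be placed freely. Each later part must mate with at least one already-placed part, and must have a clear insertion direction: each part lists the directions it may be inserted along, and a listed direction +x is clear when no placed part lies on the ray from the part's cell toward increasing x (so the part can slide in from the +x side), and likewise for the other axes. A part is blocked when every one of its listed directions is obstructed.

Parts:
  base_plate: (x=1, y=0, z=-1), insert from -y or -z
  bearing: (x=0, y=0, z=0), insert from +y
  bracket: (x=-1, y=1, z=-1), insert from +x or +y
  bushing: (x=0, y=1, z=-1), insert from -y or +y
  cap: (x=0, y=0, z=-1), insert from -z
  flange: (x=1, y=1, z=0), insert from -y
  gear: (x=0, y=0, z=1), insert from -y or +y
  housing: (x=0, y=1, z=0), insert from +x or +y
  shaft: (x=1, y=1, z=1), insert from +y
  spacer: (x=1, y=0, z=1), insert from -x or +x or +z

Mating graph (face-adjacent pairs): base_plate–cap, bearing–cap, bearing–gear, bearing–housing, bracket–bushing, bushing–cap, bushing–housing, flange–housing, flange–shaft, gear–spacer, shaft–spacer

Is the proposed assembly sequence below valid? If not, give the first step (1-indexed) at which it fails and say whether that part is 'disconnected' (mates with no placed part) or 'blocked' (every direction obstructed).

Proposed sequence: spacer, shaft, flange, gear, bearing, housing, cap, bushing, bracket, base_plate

Valid

1. spacer@(1, 0, 1) [-x clear] — {spacer}
2. shaft@(1, 1, 1) [+y clear] — {shaft, spacer}
3. flange@(1, 1, 0) [-y clear] — {flange, shaft, spacer}
4. gear@(0, 0, 1) [-y clear] — {flange, gear, shaft, spacer}
5. bearing@(0, 0, 0) [+y clear] — {bearing, flange, gear, shaft, spacer}
6. housing@(0, 1, 0) [+y clear] — {bearing, flange, gear, housing, shaft, spacer}
7. cap@(0, 0, -1) [-z clear] — {bearing, cap, flange, gear, housing, shaft, spacer}
8. bushing@(0, 1, -1) [+y clear] — {bearing, bushing, cap, flange, gear, housing, shaft, spacer}
9. bracket@(-1, 1, -1) [+y clear] — {bearing, bracket, bushing, cap, flange, gear, housing, shaft, spacer}
10. base_plate@(1, 0, -1) [-y clear] — {base_plate, bearing, bracket, bushing, cap, flange, gear, housing, shaft, spacer}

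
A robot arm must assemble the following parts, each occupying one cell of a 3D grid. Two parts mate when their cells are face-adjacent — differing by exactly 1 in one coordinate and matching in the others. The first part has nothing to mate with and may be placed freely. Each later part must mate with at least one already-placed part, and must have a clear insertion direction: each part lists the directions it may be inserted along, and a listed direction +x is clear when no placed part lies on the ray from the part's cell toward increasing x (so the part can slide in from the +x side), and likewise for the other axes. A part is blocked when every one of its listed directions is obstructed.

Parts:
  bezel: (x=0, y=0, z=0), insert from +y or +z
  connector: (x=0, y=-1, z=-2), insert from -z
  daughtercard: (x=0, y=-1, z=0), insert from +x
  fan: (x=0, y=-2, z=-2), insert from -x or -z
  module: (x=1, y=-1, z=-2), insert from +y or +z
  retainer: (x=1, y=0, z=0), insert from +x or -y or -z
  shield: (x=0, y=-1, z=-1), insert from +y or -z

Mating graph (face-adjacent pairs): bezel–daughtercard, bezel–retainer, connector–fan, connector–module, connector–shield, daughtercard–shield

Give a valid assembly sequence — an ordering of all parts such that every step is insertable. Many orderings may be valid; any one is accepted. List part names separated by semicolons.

retainer; bezel; daughtercard; shield; connector; module; fan

1. retainer@(1, 0, 0) [+x clear] — {retainer}
2. bezel@(0, 0, 0) [+y clear] — {bezel, retainer}
3. daughtercard@(0, -1, 0) [+x clear] — {bezel, daughtercard, retainer}
4. shield@(0, -1, -1) [+y clear] — {bezel, daughtercard, retainer, shield}
5. connector@(0, -1, -2) [-z clear] — {bezel, connector, daughtercard, retainer, shield}
6. module@(1, -1, -2) [+y clear] — {bezel, connector, daughtercard, module, retainer, shield}
7. fan@(0, -2, -2) [-x clear] — {bezel, connector, daughtercard, fan, module, retainer, shield}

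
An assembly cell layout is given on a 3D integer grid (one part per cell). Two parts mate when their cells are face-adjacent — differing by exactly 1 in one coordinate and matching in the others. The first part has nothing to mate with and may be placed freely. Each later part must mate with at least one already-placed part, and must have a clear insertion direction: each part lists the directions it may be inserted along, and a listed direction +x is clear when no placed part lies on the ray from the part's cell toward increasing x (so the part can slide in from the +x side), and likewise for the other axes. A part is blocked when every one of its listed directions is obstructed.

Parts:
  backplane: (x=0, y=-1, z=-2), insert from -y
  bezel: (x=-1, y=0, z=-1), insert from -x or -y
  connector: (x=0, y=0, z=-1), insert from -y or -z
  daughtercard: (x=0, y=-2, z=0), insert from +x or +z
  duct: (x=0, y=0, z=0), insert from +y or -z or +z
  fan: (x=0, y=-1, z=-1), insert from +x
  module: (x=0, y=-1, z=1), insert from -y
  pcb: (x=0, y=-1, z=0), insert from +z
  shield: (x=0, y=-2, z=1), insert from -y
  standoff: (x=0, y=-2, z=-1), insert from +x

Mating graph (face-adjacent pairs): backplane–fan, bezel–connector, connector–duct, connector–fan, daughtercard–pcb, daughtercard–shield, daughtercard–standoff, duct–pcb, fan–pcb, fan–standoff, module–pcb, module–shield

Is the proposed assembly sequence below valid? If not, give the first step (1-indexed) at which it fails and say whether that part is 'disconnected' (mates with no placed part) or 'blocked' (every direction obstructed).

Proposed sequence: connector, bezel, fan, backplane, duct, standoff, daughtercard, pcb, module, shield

Valid

1. connector@(0, 0, -1) [-y clear] — {connector}
2. bezel@(-1, 0, -1) [-x clear] — {bezel, connector}
3. fan@(0, -1, -1) [+x clear] — {bezel, connector, fan}
4. backplane@(0, -1, -2) [-y clear] — {backplane, bezel, connector, fan}
5. duct@(0, 0, 0) [+y clear] — {backplane, bezel, connector, duct, fan}
6. standoff@(0, -2, -1) [+x clear] — {backplane, bezel, connector, duct, fan, standoff}
7. daughtercard@(0, -2, 0) [+x clear] — {backplane, bezel, connector, daughtercard, duct, fan, standoff}
8. pcb@(0, -1, 0) [+z clear] — {backplane, bezel, connector, daughtercard, duct, fan, pcb, standoff}
9. module@(0, -1, 1) [-y clear] — {backplane, bezel, connector, daughtercard, duct, fan, module, pcb, standoff}
10. shield@(0, -2, 1) [-y clear] — {backplane, bezel, connector, daughtercard, duct, fan, module, pcb, shield, standoff}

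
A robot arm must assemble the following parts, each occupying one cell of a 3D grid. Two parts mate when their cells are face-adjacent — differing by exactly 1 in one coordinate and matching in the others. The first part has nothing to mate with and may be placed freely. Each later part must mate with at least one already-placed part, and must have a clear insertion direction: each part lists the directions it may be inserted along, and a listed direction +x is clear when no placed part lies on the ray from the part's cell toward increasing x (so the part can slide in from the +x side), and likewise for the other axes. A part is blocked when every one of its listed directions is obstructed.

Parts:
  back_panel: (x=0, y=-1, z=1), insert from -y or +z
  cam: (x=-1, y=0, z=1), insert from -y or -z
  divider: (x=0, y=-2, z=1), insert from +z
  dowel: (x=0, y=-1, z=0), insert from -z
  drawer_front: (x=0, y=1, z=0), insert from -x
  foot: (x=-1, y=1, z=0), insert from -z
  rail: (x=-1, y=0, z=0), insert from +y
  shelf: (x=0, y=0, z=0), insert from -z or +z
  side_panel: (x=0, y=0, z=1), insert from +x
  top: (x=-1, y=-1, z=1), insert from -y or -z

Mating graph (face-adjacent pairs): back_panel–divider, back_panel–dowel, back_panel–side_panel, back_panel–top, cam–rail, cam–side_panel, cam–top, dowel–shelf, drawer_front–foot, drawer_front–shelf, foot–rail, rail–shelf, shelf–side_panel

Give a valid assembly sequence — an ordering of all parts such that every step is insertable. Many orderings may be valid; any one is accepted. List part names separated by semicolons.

1. back_panel@(0, -1, 1) [-y clear] — {back_panel}
2. dowel@(0, -1, 0) [-z clear] — {back_panel, dowel}
3. shelf@(0, 0, 0) [-z clear] — {back_panel, dowel, shelf}
4. side_panel@(0, 0, 1) [+x clear] — {back_panel, dowel, shelf, side_panel}
5. drawer_front@(0, 1, 0) [-x clear] — {back_panel, dowel, drawer_front, shelf, side_panel}
6. top@(-1, -1, 1) [-y clear] — {back_panel, dowel, drawer_front, shelf, side_panel, top}
7. divider@(0, -2, 1) [+z clear] — {back_panel, divider, dowel, drawer_front, shelf, side_panel, top}
8. cam@(-1, 0, 1) [-z clear] — {back_panel, cam, divider, dowel, drawer_front, shelf, side_panel, top}
9. rail@(-1, 0, 0) [+y clear] — {back_panel, cam, divider, dowel, drawer_front, rail, shelf, side_panel, top}
10. foot@(-1, 1, 0) [-z clear] — {back_panel, cam, divider, dowel, drawer_front, foot, rail, shelf, side_panel, top}

back_panel; dowel; shelf; side_panel; drawer_front; top; divider; cam; rail; foot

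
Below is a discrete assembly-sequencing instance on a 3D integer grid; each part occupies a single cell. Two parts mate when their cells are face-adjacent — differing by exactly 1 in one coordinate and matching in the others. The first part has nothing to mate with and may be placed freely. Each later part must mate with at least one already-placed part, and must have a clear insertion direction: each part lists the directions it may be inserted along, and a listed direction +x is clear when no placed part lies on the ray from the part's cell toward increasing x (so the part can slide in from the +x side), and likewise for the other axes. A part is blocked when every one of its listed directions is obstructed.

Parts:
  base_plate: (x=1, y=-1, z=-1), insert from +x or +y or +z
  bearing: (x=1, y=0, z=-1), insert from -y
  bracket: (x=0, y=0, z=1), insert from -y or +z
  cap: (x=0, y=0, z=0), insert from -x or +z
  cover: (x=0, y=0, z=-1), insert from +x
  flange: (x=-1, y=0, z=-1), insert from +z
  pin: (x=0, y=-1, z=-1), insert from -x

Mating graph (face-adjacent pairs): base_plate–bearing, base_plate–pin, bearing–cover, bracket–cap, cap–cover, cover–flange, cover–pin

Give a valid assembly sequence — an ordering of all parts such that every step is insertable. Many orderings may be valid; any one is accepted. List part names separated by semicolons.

1. pin@(0, -1, -1) [-x clear] — {pin}
2. cover@(0, 0, -1) [+x clear] — {cover, pin}
3. cap@(0, 0, 0) [-x clear] — {cap, cover, pin}
4. flange@(-1, 0, -1) [+z clear] — {cap, cover, flange, pin}
5. bracket@(0, 0, 1) [-y clear] — {bracket, cap, cover, flange, pin}
6. bearing@(1, 0, -1) [-y clear] — {bearing, bracket, cap, cover, flange, pin}
7. base_plate@(1, -1, -1) [+x clear] — {base_plate, bearing, bracket, cap, cover, flange, pin}

pin; cover; cap; flange; bracket; bearing; base_plate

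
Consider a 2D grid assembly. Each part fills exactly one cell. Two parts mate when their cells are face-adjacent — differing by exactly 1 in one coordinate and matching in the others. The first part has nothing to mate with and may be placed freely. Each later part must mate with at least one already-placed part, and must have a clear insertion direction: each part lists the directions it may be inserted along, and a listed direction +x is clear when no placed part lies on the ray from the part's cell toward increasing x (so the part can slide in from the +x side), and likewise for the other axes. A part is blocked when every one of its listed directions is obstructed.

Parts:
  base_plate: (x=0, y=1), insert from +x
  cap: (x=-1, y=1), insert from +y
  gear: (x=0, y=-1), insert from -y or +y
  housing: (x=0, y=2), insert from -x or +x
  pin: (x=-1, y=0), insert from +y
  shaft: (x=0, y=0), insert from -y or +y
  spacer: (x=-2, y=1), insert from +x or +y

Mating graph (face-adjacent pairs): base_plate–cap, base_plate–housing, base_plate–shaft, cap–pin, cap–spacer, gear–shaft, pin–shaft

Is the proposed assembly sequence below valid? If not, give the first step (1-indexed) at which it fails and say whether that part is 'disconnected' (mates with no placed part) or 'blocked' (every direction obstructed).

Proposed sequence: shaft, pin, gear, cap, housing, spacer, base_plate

1. shaft@(0, 0) [-y clear] — {shaft}
2. pin@(-1, 0) [+y clear] — {pin, shaft}
3. gear@(0, -1) [-y clear] — {gear, pin, shaft}
4. cap@(-1, 1) [+y clear] — {cap, gear, pin, shaft}
5. housing@(0, 2) — no placed neighbour ⇒ disconnected

Invalid at step 5 (disconnected)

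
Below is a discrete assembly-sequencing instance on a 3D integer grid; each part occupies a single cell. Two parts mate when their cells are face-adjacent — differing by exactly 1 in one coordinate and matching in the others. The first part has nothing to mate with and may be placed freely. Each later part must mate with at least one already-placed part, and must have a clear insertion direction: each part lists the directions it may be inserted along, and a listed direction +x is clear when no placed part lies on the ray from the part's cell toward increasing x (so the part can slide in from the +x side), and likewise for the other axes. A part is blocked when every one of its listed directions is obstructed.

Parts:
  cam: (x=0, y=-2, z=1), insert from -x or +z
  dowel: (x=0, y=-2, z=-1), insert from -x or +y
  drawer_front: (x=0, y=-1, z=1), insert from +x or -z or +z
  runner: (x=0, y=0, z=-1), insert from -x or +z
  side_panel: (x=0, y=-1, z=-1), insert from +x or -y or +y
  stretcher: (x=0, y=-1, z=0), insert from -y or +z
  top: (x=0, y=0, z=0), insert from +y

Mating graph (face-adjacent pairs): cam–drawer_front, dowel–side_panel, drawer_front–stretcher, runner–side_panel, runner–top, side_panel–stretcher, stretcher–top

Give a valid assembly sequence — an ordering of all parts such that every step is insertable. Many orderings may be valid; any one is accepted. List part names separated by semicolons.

stretcher; top; runner; drawer_front; cam; side_panel; dowel

1. stretcher@(0, -1, 0) [-y clear] — {stretcher}
2. top@(0, 0, 0) [+y clear] — {stretcher, top}
3. runner@(0, 0, -1) [-x clear] — {runner, stretcher, top}
4. drawer_front@(0, -1, 1) [+x clear] — {drawer_front, runner, stretcher, top}
5. cam@(0, -2, 1) [-x clear] — {cam, drawer_front, runner, stretcher, top}
6. side_panel@(0, -1, -1) [+x clear] — {cam, drawer_front, runner, side_panel, stretcher, top}
7. dowel@(0, -2, -1) [-x clear] — {cam, dowel, drawer_front, runner, side_panel, stretcher, top}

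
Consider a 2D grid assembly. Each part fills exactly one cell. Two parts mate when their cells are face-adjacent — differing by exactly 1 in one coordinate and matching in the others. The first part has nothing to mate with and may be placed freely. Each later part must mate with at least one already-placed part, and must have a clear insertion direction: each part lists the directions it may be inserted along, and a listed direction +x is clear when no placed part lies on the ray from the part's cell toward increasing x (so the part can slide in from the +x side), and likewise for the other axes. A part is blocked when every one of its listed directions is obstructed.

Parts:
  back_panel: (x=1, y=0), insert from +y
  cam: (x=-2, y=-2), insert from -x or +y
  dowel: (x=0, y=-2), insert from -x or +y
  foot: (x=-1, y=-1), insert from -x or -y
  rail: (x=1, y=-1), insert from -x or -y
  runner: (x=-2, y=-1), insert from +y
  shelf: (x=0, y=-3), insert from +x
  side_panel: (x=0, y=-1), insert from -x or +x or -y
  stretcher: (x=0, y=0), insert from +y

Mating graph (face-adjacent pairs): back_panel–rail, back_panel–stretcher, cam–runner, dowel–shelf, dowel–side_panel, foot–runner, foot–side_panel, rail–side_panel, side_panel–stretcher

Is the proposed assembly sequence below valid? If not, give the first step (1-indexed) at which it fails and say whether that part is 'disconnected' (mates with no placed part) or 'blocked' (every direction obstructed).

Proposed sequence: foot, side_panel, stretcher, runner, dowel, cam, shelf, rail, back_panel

1. foot@(-1, -1) [-x clear] — {foot}
2. side_panel@(0, -1) [+x clear] — {foot, side_panel}
3. stretcher@(0, 0) [+y clear] — {foot, side_panel, stretcher}
4. runner@(-2, -1) [+y clear] — {foot, runner, side_panel, stretcher}
5. dowel@(0, -2) [-x clear] — {dowel, foot, runner, side_panel, stretcher}
6. cam@(-2, -2) [-x clear] — {cam, dowel, foot, runner, side_panel, stretcher}
7. shelf@(0, -3) [+x clear] — {cam, dowel, foot, runner, shelf, side_panel, stretcher}
8. rail@(1, -1) [-y clear] — {cam, dowel, foot, rail, runner, shelf, side_panel, stretcher}
9. back_panel@(1, 0) [+y clear] — {back_panel, cam, dowel, foot, rail, runner, shelf, side_panel, stretcher}

Valid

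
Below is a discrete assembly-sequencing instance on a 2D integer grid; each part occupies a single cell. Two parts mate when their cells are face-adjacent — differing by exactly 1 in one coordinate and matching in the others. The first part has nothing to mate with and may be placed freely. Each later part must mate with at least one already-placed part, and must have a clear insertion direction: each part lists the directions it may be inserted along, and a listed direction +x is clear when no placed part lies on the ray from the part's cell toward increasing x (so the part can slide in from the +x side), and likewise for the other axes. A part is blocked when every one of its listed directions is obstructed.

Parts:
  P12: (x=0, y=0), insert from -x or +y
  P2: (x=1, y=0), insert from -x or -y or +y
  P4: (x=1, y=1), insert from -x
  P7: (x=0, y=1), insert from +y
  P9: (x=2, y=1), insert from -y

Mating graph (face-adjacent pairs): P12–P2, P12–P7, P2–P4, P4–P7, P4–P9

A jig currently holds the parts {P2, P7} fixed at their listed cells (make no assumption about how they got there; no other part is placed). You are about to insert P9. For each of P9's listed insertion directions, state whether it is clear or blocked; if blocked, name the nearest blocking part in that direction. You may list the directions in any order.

-y: ray from P9(2, 1) has no placed part ⇒ clear

-y: clear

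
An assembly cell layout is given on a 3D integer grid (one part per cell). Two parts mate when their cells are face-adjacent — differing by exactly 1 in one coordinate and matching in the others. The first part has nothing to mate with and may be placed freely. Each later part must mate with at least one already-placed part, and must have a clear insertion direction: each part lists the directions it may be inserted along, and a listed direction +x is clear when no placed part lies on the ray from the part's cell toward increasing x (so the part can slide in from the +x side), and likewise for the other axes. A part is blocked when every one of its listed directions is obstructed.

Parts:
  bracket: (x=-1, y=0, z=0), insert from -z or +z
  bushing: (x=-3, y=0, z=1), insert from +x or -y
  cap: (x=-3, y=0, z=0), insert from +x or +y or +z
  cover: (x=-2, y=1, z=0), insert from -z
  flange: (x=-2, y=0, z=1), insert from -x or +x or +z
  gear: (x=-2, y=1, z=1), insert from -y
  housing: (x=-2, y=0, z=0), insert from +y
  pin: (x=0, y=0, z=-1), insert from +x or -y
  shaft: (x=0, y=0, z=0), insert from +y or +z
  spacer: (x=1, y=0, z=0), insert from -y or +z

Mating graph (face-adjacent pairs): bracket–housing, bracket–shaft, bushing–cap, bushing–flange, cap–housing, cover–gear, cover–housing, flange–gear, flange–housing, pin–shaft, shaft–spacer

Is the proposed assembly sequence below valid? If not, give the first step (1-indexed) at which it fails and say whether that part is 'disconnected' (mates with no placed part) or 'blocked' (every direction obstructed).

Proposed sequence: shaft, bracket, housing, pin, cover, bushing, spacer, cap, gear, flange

1. shaft@(0, 0, 0) [+y clear] — {shaft}
2. bracket@(-1, 0, 0) [-z clear] — {bracket, shaft}
3. housing@(-2, 0, 0) [+y clear] — {bracket, housing, shaft}
4. pin@(0, 0, -1) [+x clear] — {bracket, housing, pin, shaft}
5. cover@(-2, 1, 0) [-z clear] — {bracket, cover, housing, pin, shaft}
6. bushing@(-3, 0, 1) — no placed neighbour ⇒ disconnected

Invalid at step 6 (disconnected)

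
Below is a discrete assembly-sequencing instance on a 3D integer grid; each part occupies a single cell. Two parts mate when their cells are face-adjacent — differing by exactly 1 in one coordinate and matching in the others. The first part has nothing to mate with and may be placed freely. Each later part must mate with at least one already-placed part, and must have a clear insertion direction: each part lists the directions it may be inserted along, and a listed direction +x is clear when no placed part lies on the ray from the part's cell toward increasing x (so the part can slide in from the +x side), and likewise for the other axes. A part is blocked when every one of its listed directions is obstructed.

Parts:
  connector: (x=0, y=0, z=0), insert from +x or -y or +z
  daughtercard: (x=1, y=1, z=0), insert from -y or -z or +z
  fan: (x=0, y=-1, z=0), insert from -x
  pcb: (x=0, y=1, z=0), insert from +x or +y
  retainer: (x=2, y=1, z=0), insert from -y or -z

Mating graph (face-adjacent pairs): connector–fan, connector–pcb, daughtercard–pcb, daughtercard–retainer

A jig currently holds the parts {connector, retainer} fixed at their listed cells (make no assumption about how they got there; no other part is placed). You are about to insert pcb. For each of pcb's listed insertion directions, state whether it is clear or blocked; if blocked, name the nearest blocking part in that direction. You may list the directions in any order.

+x: nearest on ray is retainer@(2, 1, 0) ⇒ blocked
+y: ray from pcb(0, 1, 0) has no placed part ⇒ clear

+x: blocked by retainer; +y: clear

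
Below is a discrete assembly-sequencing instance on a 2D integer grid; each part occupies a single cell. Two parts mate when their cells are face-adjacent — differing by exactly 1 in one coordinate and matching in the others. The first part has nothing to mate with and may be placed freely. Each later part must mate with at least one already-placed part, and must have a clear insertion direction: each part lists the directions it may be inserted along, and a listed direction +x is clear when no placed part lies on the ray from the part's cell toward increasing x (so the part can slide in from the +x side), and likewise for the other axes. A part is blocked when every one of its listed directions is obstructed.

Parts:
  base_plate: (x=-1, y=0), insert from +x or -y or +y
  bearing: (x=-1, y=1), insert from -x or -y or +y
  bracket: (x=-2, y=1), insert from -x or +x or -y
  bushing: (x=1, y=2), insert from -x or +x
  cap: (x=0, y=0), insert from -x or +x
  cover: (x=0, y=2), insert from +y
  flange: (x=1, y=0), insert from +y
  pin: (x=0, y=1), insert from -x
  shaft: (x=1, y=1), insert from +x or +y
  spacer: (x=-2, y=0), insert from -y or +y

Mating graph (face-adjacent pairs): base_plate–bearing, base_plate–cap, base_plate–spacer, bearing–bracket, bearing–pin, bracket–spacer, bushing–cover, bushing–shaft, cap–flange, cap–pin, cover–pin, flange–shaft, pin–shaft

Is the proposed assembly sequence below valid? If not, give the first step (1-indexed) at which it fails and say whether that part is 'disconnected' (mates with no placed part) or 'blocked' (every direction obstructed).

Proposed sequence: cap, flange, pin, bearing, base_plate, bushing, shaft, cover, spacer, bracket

1. cap@(0, 0) [-x clear] — {cap}
2. flange@(1, 0) [+y clear] — {cap, flange}
3. pin@(0, 1) [-x clear] — {cap, flange, pin}
4. bearing@(-1, 1) [-x clear] — {bearing, cap, flange, pin}
5. base_plate@(-1, 0) [-y clear] — {base_plate, bearing, cap, flange, pin}
6. bushing@(1, 2) — no placed neighbour ⇒ disconnected

Invalid at step 6 (disconnected)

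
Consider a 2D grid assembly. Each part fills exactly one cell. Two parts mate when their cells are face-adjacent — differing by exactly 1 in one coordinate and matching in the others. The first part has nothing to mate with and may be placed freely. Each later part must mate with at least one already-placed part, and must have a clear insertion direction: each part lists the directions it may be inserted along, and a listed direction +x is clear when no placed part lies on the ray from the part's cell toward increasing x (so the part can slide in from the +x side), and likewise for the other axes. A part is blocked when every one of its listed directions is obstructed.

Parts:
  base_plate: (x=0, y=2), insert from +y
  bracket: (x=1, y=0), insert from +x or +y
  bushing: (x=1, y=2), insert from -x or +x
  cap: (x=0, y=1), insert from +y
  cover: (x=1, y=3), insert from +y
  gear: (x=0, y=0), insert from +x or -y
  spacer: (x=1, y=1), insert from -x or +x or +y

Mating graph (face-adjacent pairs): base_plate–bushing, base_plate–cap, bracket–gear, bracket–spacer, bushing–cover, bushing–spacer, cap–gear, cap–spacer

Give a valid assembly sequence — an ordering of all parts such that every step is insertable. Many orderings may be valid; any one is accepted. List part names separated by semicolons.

1. gear@(0, 0) [+x clear] — {gear}
2. cap@(0, 1) [+y clear] — {cap, gear}
3. spacer@(1, 1) [+x clear] — {cap, gear, spacer}
4. base_plate@(0, 2) [+y clear] — {base_plate, cap, gear, spacer}
5. bracket@(1, 0) [+x clear] — {base_plate, bracket, cap, gear, spacer}
6. bushing@(1, 2) [+x clear] — {base_plate, bracket, bushing, cap, gear, spacer}
7. cover@(1, 3) [+y clear] — {base_plate, bracket, bushing, cap, cover, gear, spacer}

gear; cap; spacer; base_plate; bracket; bushing; cover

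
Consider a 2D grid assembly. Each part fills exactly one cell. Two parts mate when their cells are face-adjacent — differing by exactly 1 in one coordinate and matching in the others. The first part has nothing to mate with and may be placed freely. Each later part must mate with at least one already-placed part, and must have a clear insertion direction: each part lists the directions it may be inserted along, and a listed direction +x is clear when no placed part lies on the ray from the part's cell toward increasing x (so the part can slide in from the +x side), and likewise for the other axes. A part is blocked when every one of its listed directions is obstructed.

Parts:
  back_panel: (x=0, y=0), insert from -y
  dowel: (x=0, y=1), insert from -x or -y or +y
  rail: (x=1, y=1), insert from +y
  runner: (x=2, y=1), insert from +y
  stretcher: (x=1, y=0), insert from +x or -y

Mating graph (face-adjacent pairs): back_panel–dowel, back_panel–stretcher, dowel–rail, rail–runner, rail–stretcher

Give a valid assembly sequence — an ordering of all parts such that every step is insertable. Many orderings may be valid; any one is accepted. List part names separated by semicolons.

back_panel; dowel; rail; runner; stretcher

1. back_panel@(0, 0) [-y clear] — {back_panel}
2. dowel@(0, 1) [-x clear] — {back_panel, dowel}
3. rail@(1, 1) [+y clear] — {back_panel, dowel, rail}
4. runner@(2, 1) [+y clear] — {back_panel, dowel, rail, runner}
5. stretcher@(1, 0) [+x clear] — {back_panel, dowel, rail, runner, stretcher}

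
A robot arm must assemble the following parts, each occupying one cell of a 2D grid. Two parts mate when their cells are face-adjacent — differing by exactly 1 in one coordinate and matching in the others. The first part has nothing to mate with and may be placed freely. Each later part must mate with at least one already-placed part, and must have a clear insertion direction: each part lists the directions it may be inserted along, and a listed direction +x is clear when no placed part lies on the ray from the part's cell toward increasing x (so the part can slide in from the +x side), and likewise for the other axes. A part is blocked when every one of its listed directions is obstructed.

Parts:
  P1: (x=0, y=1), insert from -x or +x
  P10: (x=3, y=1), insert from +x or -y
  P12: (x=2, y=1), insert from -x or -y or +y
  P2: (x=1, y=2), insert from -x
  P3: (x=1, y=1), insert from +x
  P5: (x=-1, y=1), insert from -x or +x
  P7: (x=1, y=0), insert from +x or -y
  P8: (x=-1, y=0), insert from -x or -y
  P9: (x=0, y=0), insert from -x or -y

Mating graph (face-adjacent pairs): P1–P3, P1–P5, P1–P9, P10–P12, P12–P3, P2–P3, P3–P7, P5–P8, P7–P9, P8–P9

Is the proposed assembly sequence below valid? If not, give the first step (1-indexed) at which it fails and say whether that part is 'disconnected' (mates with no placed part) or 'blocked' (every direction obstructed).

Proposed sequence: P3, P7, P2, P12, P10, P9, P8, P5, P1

Invalid at step 9 (blocked)

1. P3@(1, 1) [+x clear] — {P3}
2. P7@(1, 0) [+x clear] — {P3, P7}
3. P2@(1, 2) [-x clear] — {P2, P3, P7}
4. P12@(2, 1) [-y clear] — {P12, P2, P3, P7}
5. P10@(3, 1) [+x clear] — {P10, P12, P2, P3, P7}
6. P9@(0, 0) [-x clear] — {P10, P12, P2, P3, P7, P9}
7. P8@(-1, 0) [-x clear] — {P10, P12, P2, P3, P7, P8, P9}
8. P5@(-1, 1) [-x clear] — {P10, P12, P2, P3, P5, P7, P8, P9}
9. P1@(0, 1) — -x/+x all obstructed ⇒ blocked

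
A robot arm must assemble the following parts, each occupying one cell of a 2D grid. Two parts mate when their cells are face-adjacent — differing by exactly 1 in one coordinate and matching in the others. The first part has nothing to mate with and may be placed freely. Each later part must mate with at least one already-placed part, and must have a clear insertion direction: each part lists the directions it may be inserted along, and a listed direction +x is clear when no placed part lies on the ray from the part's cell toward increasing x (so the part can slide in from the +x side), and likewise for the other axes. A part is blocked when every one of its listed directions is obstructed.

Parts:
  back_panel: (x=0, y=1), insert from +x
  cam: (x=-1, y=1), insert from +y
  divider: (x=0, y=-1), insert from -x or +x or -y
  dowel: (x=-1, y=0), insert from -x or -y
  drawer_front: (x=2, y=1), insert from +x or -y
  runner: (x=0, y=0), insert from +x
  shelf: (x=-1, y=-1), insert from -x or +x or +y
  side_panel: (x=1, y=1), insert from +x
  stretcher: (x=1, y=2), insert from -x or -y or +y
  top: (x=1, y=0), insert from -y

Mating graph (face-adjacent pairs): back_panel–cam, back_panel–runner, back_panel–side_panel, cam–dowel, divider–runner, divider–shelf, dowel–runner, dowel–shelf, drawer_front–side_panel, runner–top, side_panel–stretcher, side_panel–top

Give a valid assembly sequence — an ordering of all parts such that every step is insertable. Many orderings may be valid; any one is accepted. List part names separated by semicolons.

dowel; runner; top; shelf; cam; divider; back_panel; side_panel; drawer_front; stretcher

1. dowel@(-1, 0) [-x clear] — {dowel}
2. runner@(0, 0) [+x clear] — {dowel, runner}
3. top@(1, 0) [-y clear] — {dowel, runner, top}
4. shelf@(-1, -1) [-x clear] — {dowel, runner, shelf, top}
5. cam@(-1, 1) [+y clear] — {cam, dowel, runner, shelf, top}
6. divider@(0, -1) [+x clear] — {cam, divider, dowel, runner, shelf, top}
7. back_panel@(0, 1) [+x clear] — {back_panel, cam, divider, dowel, runner, shelf, top}
8. side_panel@(1, 1) [+x clear] — {back_panel, cam, divider, dowel, runner, shelf, side_panel, top}
9. drawer_front@(2, 1) [+x clear] — {back_panel, cam, divider, dowel, drawer_front, runner, shelf, side_panel, top}
10. stretcher@(1, 2) [-x clear] — {back_panel, cam, divider, dowel, drawer_front, runner, shelf, side_panel, stretcher, top}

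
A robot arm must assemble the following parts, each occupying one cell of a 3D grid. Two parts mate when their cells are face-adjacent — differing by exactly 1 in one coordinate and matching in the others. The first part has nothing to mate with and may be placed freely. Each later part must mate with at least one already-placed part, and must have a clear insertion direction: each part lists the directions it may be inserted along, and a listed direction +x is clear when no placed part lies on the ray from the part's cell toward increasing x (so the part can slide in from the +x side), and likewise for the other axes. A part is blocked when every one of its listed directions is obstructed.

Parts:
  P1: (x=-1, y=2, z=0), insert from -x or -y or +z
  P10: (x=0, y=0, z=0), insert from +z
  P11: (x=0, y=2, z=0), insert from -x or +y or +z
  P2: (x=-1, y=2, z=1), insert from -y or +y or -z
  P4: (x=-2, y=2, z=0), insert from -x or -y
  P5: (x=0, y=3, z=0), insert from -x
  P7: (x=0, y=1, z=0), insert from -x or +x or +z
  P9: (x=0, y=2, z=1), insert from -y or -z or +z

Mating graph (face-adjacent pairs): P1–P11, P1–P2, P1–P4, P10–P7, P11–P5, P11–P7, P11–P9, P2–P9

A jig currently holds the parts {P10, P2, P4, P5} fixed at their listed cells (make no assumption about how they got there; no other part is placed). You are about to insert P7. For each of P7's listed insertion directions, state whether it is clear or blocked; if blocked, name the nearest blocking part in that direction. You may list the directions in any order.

+x: clear; +z: clear; -x: clear

-x: ray from P7(0, 1, 0) has no placed part ⇒ clear
+x: ray from P7(0, 1, 0) has no placed part ⇒ clear
+z: ray from P7(0, 1, 0) has no placed part ⇒ clear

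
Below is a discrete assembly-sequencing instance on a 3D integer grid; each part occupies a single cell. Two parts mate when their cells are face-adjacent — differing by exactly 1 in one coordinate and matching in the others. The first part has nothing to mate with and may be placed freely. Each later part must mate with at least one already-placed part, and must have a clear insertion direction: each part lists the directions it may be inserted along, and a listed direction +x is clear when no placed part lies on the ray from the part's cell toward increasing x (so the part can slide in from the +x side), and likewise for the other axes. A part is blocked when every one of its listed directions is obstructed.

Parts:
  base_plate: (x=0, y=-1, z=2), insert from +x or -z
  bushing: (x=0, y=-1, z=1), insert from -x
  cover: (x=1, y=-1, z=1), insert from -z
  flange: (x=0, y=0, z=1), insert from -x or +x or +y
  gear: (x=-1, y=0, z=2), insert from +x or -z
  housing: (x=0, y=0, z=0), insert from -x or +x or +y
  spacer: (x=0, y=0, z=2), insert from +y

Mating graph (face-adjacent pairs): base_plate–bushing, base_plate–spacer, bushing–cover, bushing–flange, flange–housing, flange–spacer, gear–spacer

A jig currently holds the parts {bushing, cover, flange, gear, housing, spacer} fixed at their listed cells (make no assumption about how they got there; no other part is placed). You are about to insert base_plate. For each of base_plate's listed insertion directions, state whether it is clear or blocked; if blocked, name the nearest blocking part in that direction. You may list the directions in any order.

+x: ray from base_plate(0, -1, 2) has no placed part ⇒ clear
-z: nearest on ray is bushing@(0, -1, 1) ⇒ blocked

+x: clear; -z: blocked by bushing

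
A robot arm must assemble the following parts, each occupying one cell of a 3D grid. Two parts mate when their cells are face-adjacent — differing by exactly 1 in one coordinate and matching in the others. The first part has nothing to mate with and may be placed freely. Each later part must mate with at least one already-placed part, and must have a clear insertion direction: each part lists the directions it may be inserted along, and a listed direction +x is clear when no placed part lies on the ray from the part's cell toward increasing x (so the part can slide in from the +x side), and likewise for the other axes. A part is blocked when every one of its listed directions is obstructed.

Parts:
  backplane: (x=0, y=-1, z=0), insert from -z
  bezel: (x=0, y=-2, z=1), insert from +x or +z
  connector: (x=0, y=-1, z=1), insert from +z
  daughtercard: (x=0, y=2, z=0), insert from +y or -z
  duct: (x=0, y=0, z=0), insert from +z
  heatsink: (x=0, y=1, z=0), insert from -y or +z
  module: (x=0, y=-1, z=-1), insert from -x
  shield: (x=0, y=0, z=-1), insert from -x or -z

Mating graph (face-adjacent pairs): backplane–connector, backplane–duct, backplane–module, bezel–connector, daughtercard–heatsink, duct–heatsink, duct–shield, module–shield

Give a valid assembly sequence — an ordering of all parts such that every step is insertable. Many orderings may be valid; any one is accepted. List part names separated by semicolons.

1. daughtercard@(0, 2, 0) [+y clear] — {daughtercard}
2. heatsink@(0, 1, 0) [-y clear] — {daughtercard, heatsink}
3. duct@(0, 0, 0) [+z clear] — {daughtercard, duct, heatsink}
4. backplane@(0, -1, 0) [-z clear] — {backplane, daughtercard, duct, heatsink}
5. module@(0, -1, -1) [-x clear] — {backplane, daughtercard, duct, heatsink, module}
6. shield@(0, 0, -1) [-x clear] — {backplane, daughtercard, duct, heatsink, module, shield}
7. connector@(0, -1, 1) [+z clear] — {backplane, connector, daughtercard, duct, heatsink, module, shield}
8. bezel@(0, -2, 1) [+x clear] — {backplane, bezel, connector, daughtercard, duct, heatsink, module, shield}

daughtercard; heatsink; duct; backplane; module; shield; connector; bezel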